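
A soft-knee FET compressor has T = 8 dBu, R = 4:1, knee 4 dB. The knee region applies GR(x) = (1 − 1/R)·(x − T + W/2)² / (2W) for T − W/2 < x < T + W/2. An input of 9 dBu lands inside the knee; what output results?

8.15625 dBu

x − T + W/2 = 9 − 8 + 2 = 3.
GR = (1 − 1/4) × 3² / 8 = 0.75 × 9 / 8 = 0.84375 dB.
Output = 9 − 0.84375 = 8.15625 dBu.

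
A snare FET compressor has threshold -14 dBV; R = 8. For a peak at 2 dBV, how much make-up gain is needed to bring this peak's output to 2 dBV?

Overshoot 16 dB → 16/8 = 2 dB after compression, so the compressed level is -14 + 2 = -12 dBV.
Make-up = target − compressed = 2 − (-12) = 14 dB.

14 dB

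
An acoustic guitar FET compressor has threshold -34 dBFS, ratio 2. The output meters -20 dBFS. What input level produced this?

-6 dBFS

That's 14 dB above the -34 dBFS threshold.
Undo the ratio: input overshoot = 14 × 2 = 28 dB, giving input = -6 dBFS.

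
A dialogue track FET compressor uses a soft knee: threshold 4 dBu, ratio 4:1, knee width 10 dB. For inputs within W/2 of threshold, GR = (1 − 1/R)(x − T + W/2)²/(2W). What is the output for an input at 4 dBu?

3.0625 dBu

x − T + W/2 = 4 − 4 + 5 = 5.
GR = (1 − 1/4) × 5² / 20 = 0.75 × 25 / 20 = 0.9375 dB.
Output = 4 − 0.9375 = 3.0625 dBu.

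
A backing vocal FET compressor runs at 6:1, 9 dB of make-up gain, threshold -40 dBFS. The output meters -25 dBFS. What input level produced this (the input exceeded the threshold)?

Before make-up, the level was -25 − 9 = -34 dBFS.
That's 6 dB above the -40 dBFS threshold.
Input overshoot = R × output overshoot = 36 dB → input = -40 + 36 = -4 dBFS.

-4 dBFS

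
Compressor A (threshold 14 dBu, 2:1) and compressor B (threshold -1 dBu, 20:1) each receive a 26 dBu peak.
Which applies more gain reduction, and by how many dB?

A: GR = 12 − 12/2 = 6 dB.
B: GR = 27 − 27/20 = 25.65 dB.
Difference: 19.65 dB in favour of B.

B, by 19.65 dB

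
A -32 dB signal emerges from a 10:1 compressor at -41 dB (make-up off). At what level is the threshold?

-42 dB

Gain reduction = -32 − (-41) = 9 dB; output overshoot = GR / (R − 1) = 9 / 9 = 1 dB.
Threshold = output − output overshoot = -41 − 1 = -42 dB.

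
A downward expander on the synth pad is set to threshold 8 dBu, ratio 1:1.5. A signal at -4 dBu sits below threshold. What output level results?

-10 dBu

The input is 12 dB below the 8 dBu threshold.
A 1:1.5 expander multiplies undershoot by 1.5: 12 × 1.5 = 18 dB below threshold.
Output = 8 − 18 = -10 dBu.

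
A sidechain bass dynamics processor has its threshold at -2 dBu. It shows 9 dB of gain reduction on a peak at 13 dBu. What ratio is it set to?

Input overshoot = 13 − (-2) = 15 dB.
Output overshoot = 15 − 9 = 6 dB.
Ratio = input overshoot / output overshoot = 15 / 6 = 2.5.

2.5:1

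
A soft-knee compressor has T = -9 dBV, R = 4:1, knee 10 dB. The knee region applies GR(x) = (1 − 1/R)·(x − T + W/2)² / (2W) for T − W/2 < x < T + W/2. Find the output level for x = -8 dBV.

-9.35 dBV

x − T + W/2 = -8 − (-9) + 5 = 6.
GR = (1 − 1/4) × 6² / 20 = 0.75 × 36 / 20 = 1.35 dB.
Output = -8 − 1.35 = -9.35 dBV.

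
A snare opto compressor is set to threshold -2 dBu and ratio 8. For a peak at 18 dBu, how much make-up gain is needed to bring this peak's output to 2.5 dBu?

2 dB

Without make-up, output = threshold + overshoot/8 = -2 + 2.5 = 0.5 dBu.
Gap to target: 2 dB.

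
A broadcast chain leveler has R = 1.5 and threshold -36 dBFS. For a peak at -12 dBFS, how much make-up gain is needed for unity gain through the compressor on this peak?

8 dB

Overshoot 24 dB → 24/1.5 = 16 dB after compression, so the compressed level is -36 + 16 = -20 dBFS.
Make-up = target − compressed = -12 − (-20) = 8 dB.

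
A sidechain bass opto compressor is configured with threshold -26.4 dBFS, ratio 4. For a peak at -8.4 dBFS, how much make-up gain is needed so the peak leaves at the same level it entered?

Without make-up, output = threshold + overshoot/4 = -26.4 + 4.5 = -21.9 dBFS.
Gap to target: 13.5 dB.

13.5 dB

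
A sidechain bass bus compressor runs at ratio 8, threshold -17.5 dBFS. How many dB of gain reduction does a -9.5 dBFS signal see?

The signal is 8 dB above threshold.
At 8:1, output sits 8/8 = 1 dB above threshold.
GR = overshoot in − overshoot out = 8 − 1 = 7 dB.

7 dB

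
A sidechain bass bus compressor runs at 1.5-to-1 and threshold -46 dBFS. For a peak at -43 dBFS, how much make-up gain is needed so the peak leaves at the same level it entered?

The peak compresses to -46 + 3/1.5 = -44 dBFS.
To reach -43 dBFS requires -43 − (-44) = 1 dB of make-up.

1 dB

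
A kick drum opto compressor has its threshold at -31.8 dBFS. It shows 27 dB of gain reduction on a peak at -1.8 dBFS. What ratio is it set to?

10:1

Input overshoot = -1.8 − (-31.8) = 30 dB.
Output overshoot = 30 − 27 = 3 dB.
Ratio = input overshoot / output overshoot = 30 / 3 = 10.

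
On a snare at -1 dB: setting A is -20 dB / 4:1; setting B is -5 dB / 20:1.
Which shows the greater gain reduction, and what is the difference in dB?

A, by 10.45 dB

A: GR = 19 − 19/4 = 14.25 dB.
B: GR = 4 − 4/20 = 3.8 dB.
Difference: 10.45 dB in favour of A.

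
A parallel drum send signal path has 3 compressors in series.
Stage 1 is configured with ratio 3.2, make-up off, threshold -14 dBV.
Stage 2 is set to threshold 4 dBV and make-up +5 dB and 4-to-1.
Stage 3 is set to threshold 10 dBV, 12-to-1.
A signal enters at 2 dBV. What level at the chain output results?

-4 dBV

Stage 1: overshoot 16 dB → 16/3.2 = 5 dB → -9 dBV.
Stage 2: -9 dBV ≤ 4 dBV, so stage 2 doesn't engage; make-up brings it to -4 dBV.
Stage 3: below threshold (-4 ≤ 10); passes unchanged; output -4 dBV.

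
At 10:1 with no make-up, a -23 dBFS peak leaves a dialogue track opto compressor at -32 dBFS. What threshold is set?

-33 dBFS

Let T be the threshold. Output overshoot = (input overshoot)/R, so -32 − T = (-23 − T)/10.
10·(-32 − T) = -23 − T → 9·T = -320 − (-23) = -297.
T = -297/9 = -33 dBFS.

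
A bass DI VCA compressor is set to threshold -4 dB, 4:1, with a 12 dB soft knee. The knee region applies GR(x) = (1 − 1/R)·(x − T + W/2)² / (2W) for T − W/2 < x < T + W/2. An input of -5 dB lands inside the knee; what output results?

x − T + W/2 = -5 − (-4) + 6 = 5.
GR = (1 − 1/4) × 5² / 24 = 0.75 × 25 / 24 = 0.78125 dB.
Output = -5 − 0.78125 = -5.78125 dB.

-5.78125 dB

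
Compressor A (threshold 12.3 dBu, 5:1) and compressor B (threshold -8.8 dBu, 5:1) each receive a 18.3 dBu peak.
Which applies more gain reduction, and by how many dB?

A: 6 dB over, compressed to 1.2 dB over, so 4.8 dB of GR.
B: 27.1 dB over, compressed to 5.42 dB over, so 21.68 dB of GR.
Difference: 16.88 dB in favour of B.

B, by 16.88 dB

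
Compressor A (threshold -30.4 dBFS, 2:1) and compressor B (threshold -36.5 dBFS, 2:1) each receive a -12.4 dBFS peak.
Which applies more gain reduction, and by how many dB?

B, by 3.05 dB

A: GR = 18 − 18/2 = 9 dB.
B: GR = 24.1 − 24.1/2 = 12.05 dB.
B reduces 3.05 dB more.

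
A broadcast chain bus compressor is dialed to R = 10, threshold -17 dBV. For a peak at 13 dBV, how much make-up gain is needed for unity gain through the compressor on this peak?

Overshoot 30 dB → 30/10 = 3 dB after compression, so the compressed level is -17 + 3 = -14 dBV.
Make-up = target − compressed = 13 − (-14) = 27 dB.

27 dB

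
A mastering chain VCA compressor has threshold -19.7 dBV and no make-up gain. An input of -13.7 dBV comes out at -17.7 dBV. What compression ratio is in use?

Input overshoot = -13.7 − (-19.7) = 6 dB; output overshoot = -17.7 − (-19.7) = 2 dB.
Ratio = 6 / 2 = 3.

3:1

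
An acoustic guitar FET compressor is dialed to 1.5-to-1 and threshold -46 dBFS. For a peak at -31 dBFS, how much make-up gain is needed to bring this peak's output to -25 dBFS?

Overshoot 15 dB → 15/1.5 = 10 dB after compression, so the compressed level is -46 + 10 = -36 dBFS.
Make-up = target − compressed = -25 − (-36) = 11 dB.

11 dB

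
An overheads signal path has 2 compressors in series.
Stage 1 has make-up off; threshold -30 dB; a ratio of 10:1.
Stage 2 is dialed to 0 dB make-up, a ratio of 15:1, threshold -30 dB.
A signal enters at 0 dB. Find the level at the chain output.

-29.8 dB

Stage 1: 30 dB above -30 dB, reduced 10:1 to 3 dB above → -27 dB.
Stage 2: -27 dB is 3 dB over -30 dB; at 15:1 that becomes 0.2 dB over, giving -29.8 dB.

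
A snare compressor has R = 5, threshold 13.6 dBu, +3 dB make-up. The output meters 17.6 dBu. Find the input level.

Before make-up, the level was 17.6 − 3 = 14.6 dBu.
The compressed level sits 14.6 − 13.6 = 1 dB over threshold.
Undo the ratio: input overshoot = 1 × 5 = 5 dB, giving input = 18.6 dBu.

18.6 dBu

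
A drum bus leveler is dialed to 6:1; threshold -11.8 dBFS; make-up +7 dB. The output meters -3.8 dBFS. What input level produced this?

-5.8 dBFS

Remove make-up: -3.8 − 7 = -10.8 dBFS.
Post-compression overshoot = -10.8 − (-11.8) = 1 dB.
Before 6:1 compression the overshoot was 1 × 6 = 6 dB, so input = -11.8 + 6 = -5.8 dBFS.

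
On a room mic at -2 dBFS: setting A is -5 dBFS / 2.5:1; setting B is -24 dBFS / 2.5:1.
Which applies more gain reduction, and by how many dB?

B, by 11.4 dB

A: 3 dB over, compressed to 1.2 dB over, so 1.8 dB of GR.
B: 22 dB over, compressed to 8.8 dB over, so 13.2 dB of GR.
B applies 11.4 dB more gain reduction.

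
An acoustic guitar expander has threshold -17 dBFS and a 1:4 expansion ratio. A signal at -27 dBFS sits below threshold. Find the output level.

-57 dBFS

Below threshold, a 1:4 expander applies gain = (4−1)×(T − x) of attenuation.
(4−1) × 10 = 30 dB, so output = -27 − 30 = -57 dBFS.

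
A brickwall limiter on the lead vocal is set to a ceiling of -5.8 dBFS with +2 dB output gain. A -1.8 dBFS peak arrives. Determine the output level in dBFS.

At ∞:1, everything above -5.8 dBFS is held at the ceiling.
Output gain then adds 2 dB: -5.8 + 2 = -3.8 dBFS.

-3.8 dBFS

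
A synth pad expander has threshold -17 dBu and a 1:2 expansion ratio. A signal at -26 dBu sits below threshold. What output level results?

Below threshold, a 1:2 expander applies gain = (2−1)×(T − x) of attenuation.
(2−1) × 9 = 9 dB, so output = -26 − 9 = -35 dBu.

-35 dBu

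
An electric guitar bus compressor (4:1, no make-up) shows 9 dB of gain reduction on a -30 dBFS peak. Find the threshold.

Let T be the threshold. Output overshoot = (input overshoot)/R, so -39 − T = (-30 − T)/4.
4·(-39 − T) = -30 − T → 3·T = -156 − (-30) = -126.
T = -126/3 = -42 dBFS.

-42 dBFS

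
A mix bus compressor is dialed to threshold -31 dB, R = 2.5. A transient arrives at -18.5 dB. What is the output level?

-26 dB

Overshoot: -18.5 − (-31) = 12.5 dB.
At 2.5:1 the overshoot is divided by 2.5, leaving 5 dB above threshold.
That puts the output at -26 dB.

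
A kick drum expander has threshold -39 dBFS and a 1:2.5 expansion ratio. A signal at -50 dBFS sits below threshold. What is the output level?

The input is 11 dB below the -39 dBFS threshold.
A 1:2.5 expander multiplies undershoot by 2.5: 11 × 2.5 = 27.5 dB below threshold.
Output = -39 − 27.5 = -66.5 dBFS.

-66.5 dBFS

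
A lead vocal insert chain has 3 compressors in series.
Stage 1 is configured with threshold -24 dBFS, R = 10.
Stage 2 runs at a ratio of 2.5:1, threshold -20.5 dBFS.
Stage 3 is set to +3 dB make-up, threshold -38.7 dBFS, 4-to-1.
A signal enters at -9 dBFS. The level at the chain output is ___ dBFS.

-31.65 dBFS

Stage 1: 15 dB above -24 dBFS, reduced 10:1 to 1.5 dB above → -22.5 dBFS.
Stage 2: below threshold (-22.5 ≤ -20.5); passes unchanged; output -22.5 dBFS.
Stage 3: 16.2 dB above -38.7 dBFS, reduced 4:1 to 4.05 dB above → -34.65 dBFS; +3 dB make-up → -31.65 dBFS.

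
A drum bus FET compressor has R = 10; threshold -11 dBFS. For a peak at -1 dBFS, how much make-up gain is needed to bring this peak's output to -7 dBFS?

3 dB

Without make-up, output = threshold + overshoot/10 = -11 + 1 = -10 dBFS.
Gap to target: 3 dB.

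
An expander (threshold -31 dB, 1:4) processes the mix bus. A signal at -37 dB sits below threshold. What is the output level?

Undershoot = (-31) − (-37) = 6 dB.
At 1:4, that expands to 24 dB under threshold.
Output = -31 − 24 = -55 dB.

-55 dB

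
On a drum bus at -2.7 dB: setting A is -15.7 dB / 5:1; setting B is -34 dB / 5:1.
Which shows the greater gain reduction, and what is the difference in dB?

B, by 14.64 dB

A: GR = 13 − 13/5 = 10.4 dB.
B: GR = 31.3 − 31.3/5 = 25.04 dB.
B applies 14.64 dB more gain reduction.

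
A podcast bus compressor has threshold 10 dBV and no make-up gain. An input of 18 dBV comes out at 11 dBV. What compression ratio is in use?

8:1

Input overshoot = 18 − 10 = 8 dB; output overshoot = 11 − 10 = 1 dB.
Ratio = 8 / 1 = 8.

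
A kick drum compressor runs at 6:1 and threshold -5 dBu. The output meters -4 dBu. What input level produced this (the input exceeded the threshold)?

1 dBu

That's 1 dB above the -5 dBu threshold.
Undo the ratio: input overshoot = 1 × 6 = 6 dB, giving input = 1 dBu.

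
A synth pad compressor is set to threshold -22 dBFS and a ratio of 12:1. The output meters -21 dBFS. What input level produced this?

-10 dBFS

Post-compression overshoot = -21 − (-22) = 1 dB.
Undo the ratio: input overshoot = 1 × 12 = 12 dB, giving input = -10 dBFS.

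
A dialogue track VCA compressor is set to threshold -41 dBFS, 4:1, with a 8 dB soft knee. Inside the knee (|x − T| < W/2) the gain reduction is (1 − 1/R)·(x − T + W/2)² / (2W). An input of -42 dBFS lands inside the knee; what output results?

-42.421875 dBFS

x − T + W/2 = -42 − (-41) + 4 = 3.
GR = (1 − 1/4) × 3² / 16 = 0.75 × 9 / 16 = 0.421875 dB.
Output = -42 − 0.421875 = -42.421875 dBFS.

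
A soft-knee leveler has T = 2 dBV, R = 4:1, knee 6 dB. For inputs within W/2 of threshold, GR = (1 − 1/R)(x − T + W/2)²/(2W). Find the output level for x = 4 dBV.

2.4375 dBV

x − T + W/2 = 4 − 2 + 3 = 5.
GR = (1 − 1/4) × 5² / 12 = 0.75 × 25 / 12 = 1.5625 dB.
Output = 4 − 1.5625 = 2.4375 dBV.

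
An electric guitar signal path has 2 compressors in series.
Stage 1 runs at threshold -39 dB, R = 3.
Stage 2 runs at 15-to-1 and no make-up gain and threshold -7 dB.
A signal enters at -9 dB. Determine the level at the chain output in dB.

Stage 1: -9 dB is 30 dB over -39 dB; at 3:1 that becomes 10 dB over, giving -29 dB.
Stage 2: below threshold (-29 ≤ -7); passes unchanged; output -29 dB.

-29 dB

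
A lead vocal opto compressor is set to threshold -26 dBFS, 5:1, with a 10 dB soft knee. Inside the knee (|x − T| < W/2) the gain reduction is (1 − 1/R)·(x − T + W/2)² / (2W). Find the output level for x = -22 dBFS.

x − T + W/2 = -22 − (-26) + 5 = 9.
GR = (1 − 1/5) × 9² / 20 = 0.8 × 81 / 20 = 3.24 dB.
Output = -22 − 3.24 = -25.24 dBFS.

-25.24 dBFS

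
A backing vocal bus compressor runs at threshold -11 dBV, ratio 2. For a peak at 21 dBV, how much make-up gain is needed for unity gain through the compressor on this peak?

16 dB

The peak compresses to -11 + 32/2 = 5 dBV.
To reach 21 dBV requires 21 − 5 = 16 dB of make-up.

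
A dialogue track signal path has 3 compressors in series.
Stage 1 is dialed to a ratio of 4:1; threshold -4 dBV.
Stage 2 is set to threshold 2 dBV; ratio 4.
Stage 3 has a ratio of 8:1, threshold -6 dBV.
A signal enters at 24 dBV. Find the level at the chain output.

Stage 1: 24 dBV is 28 dB over -4 dBV; at 4:1 that becomes 7 dB over, giving 3 dBV.
Stage 2: 3 dBV is 1 dB over 2 dBV; at 4:1 that becomes 0.25 dB over, giving 2.25 dBV.
Stage 3: overshoot 8.25 dB → 8.25/8 = 1.03125 dB → -4.96875 dBV.

-4.96875 dBV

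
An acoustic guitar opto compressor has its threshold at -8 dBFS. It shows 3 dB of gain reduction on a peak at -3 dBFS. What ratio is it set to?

2.5:1

Input overshoot = -3 − (-8) = 5 dB.
Output overshoot = 5 − 3 = 2 dB.
Ratio = input overshoot / output overshoot = 5 / 2 = 2.5.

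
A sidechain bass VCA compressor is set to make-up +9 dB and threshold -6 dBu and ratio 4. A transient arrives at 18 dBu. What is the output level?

9 dBu

18 dBu sits 24 dB over threshold.
At 4:1 the overshoot is divided by 4, leaving 6 dB above threshold.
Output = -6 + 6 = 0 dBu; make-up adds 9 dB, giving 9 dBu.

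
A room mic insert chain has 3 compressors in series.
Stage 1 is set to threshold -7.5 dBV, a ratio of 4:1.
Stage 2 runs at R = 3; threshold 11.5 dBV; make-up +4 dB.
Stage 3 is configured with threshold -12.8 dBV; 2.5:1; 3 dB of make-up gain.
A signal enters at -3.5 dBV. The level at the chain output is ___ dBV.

-5.68 dBV

Stage 1: 4 dB above -7.5 dBV, reduced 4:1 to 1 dB above → -6.5 dBV.
Stage 2: below threshold (-6.5 ≤ 11.5); passes unchanged; make-up brings it to -2.5 dBV.
Stage 3: 10.3 dB above -12.8 dBV, reduced 2.5:1 to 4.12 dB above → -8.68 dBV; +3 dB make-up → -5.68 dBV.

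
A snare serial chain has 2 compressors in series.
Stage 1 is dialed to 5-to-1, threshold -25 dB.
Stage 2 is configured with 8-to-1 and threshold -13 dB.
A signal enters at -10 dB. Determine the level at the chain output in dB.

-22 dB

Stage 1: -10 dB is 15 dB over -25 dB; at 5:1 that becomes 3 dB over, giving -22 dB.
Stage 2: -22 dB is at or below the -13 dB threshold — no compression; output -22 dB.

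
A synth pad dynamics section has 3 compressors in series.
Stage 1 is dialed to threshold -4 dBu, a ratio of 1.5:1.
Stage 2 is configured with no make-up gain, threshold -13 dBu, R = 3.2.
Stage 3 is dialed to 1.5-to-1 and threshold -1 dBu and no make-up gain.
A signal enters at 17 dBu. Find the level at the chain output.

Stage 1: 17 dBu is 21 dB over -4 dBu; at 1.5:1 that becomes 14 dB over, giving 10 dBu.
Stage 2: 10 dBu is 23 dB over -13 dBu; at 3.2:1 that becomes 7.1875 dB over, giving -5.8125 dBu.
Stage 3: -5.8125 dBu ≤ -1 dBu, so stage 3 doesn't engage; output -5.8125 dBu.

-5.8125 dBu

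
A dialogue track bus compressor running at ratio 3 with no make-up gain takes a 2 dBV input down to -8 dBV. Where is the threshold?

Gain reduction = 2 − (-8) = 10 dB; output overshoot = GR / (R − 1) = 10 / 2 = 5 dB.
Threshold = output − output overshoot = -8 − 5 = -13 dBV.

-13 dBV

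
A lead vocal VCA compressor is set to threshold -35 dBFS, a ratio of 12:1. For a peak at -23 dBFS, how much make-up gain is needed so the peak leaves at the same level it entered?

11 dB

The peak compresses to -35 + 12/12 = -34 dBFS.
To reach -23 dBFS requires -23 − (-34) = 11 dB of make-up.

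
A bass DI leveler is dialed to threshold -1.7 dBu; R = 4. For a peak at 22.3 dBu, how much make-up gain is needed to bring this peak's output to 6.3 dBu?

2 dB

The peak compresses to -1.7 + 24/4 = 4.3 dBu.
To reach 6.3 dBu requires 6.3 − 4.3 = 2 dB of make-up.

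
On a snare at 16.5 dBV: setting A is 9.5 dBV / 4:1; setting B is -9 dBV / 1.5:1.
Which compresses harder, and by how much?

A: overshoot 7 dB → output overshoot 1.75 dB → GR 5.25 dB.
B: overshoot 25.5 dB → output overshoot 17 dB → GR 8.5 dB.
B reduces 3.25 dB more.

B, by 3.25 dB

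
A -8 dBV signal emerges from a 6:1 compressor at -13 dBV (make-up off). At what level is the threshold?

-14 dBV

Input is 6 dB above T (since output overshoot × R = input overshoot: (-13 − T)·6 = -8 − T gives T = -14 dBV).
Check: -14 + (-8 − (-14))/6 = -14 + 1 = -13 dBV. ✓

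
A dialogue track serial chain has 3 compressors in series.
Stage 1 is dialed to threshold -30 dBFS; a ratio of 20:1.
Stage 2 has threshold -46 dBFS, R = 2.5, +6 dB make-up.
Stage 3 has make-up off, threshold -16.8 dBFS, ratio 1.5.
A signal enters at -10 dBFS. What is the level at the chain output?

-33.2 dBFS

Stage 1: overshoot 20 dB → 20/20 = 1 dB → -29 dBFS.
Stage 2: 17 dB above -46 dBFS, reduced 2.5:1 to 6.8 dB above → -39.2 dBFS; +6 dB make-up → -33.2 dBFS.
Stage 3: below threshold (-33.2 ≤ -16.8); passes unchanged; output -33.2 dBFS.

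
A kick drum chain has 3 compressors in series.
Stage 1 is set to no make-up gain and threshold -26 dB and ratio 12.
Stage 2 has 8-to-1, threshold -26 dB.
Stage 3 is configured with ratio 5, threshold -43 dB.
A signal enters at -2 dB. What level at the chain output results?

Stage 1: 24 dB above -26 dB, reduced 12:1 to 2 dB above → -24 dB.
Stage 2: -24 dB is 2 dB over -26 dB; at 8:1 that becomes 0.25 dB over, giving -25.75 dB.
Stage 3: overshoot 17.25 dB → 17.25/5 = 3.45 dB → -39.55 dB.

-39.55 dB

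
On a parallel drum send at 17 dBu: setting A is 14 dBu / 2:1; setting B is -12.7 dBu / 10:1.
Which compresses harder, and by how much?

A: overshoot 3 dB → output overshoot 1.5 dB → GR 1.5 dB.
B: overshoot 29.7 dB → output overshoot 2.97 dB → GR 26.73 dB.
B reduces 25.23 dB more.

B, by 25.23 dB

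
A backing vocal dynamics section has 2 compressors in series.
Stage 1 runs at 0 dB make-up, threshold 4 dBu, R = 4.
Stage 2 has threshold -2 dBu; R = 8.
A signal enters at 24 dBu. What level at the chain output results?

Stage 1: overshoot 20 dB → 20/4 = 5 dB → 9 dBu.
Stage 2: overshoot 11 dB → 11/8 = 1.375 dB → -0.625 dBu.

-0.625 dBu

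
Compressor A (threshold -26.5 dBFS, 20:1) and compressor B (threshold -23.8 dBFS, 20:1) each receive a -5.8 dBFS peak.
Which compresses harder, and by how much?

A, by 2.565 dB

A: 20.7 dB over, compressed to 1.035 dB over, so 19.665 dB of GR.
B: 18 dB over, compressed to 0.9 dB over, so 17.1 dB of GR.
A reduces 2.565 dB more.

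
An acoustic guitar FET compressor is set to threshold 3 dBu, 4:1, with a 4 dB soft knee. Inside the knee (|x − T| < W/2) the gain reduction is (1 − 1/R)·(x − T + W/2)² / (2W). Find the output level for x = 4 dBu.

x − T + W/2 = 4 − 3 + 2 = 3.
GR = (1 − 1/4) × 3² / 8 = 0.75 × 9 / 8 = 0.84375 dB.
Output = 4 − 0.84375 = 3.15625 dBu.

3.15625 dBu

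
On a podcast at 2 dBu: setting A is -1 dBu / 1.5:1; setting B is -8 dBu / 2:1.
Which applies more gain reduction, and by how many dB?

B, by 4 dB

A: overshoot 3 dB → output overshoot 2 dB → GR 1 dB.
B: overshoot 10 dB → output overshoot 5 dB → GR 5 dB.
B applies 4 dB more gain reduction.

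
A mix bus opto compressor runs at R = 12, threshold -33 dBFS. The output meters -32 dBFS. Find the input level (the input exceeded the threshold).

-21 dBFS

Post-compression overshoot = -32 − (-33) = 1 dB.
Input overshoot = R × output overshoot = 12 dB → input = -33 + 12 = -21 dBFS.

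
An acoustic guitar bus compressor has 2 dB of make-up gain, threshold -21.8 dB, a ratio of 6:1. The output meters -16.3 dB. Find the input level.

Before make-up, the level was -16.3 − 2 = -18.3 dB.
Post-compression overshoot = -18.3 − (-21.8) = 3.5 dB.
Undo the ratio: input overshoot = 3.5 × 6 = 21 dB, giving input = -0.8 dB.

-0.8 dB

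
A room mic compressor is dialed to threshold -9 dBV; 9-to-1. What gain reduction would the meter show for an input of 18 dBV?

24 dB

Overshoot = 18 − (-9) = 27 dB.
After 9:1 compression the overshoot becomes 27/9 = 3 dB.
Gain reduction = 27 − 3 = 24 dB.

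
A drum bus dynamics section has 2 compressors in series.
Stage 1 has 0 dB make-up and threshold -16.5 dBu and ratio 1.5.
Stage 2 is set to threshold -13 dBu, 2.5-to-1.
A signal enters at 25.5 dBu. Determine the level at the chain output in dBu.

Stage 1: overshoot 42 dB → 42/1.5 = 28 dB → 11.5 dBu.
Stage 2: overshoot 24.5 dB → 24.5/2.5 = 9.8 dB → -3.2 dBu.

-3.2 dBu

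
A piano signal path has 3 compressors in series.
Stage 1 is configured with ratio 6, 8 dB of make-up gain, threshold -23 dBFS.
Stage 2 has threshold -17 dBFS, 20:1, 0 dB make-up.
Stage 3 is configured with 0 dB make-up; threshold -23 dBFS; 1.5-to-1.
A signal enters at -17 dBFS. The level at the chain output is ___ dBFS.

Stage 1: 6 dB above -23 dBFS, reduced 6:1 to 1 dB above → -22 dBFS; +8 dB make-up → -14 dBFS.
Stage 2: -14 dBFS is 3 dB over -17 dBFS; at 20:1 that becomes 0.15 dB over, giving -16.85 dBFS.
Stage 3: -16.85 dBFS is 6.15 dB over -23 dBFS; at 1.5:1 that becomes 4.1 dB over, giving -18.9 dBFS.

-18.9 dBFS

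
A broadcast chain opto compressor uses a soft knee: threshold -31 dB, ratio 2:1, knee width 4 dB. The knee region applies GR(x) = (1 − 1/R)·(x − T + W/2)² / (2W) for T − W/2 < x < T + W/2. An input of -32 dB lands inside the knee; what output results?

-32.0625 dB

x − T + W/2 = -32 − (-31) + 2 = 1.
GR = (1 − 1/2) × 1² / 8 = 0.5 × 1 / 8 = 0.0625 dB.
Output = -32 − 0.0625 = -32.0625 dB.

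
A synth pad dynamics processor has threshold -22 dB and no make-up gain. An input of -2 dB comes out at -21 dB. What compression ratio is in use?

20:1

Input overshoot = -2 − (-22) = 20 dB; output overshoot = -21 − (-22) = 1 dB.
Ratio = 20 / 1 = 20.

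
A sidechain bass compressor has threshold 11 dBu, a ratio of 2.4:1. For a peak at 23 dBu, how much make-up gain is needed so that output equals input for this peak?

7 dB

Overshoot 12 dB → 12/2.4 = 5 dB after compression, so the compressed level is 11 + 5 = 16 dBu.
Make-up = target − compressed = 23 − 16 = 7 dB.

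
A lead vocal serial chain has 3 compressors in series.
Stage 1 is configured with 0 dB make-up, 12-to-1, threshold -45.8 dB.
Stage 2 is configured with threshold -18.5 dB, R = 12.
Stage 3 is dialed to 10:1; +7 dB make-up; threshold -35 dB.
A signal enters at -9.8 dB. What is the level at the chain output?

Stage 1: -9.8 dB is 36 dB over -45.8 dB; at 12:1 that becomes 3 dB over, giving -42.8 dB.
Stage 2: -42.8 dB ≤ -18.5 dB, so stage 2 doesn't engage; output -42.8 dB.
Stage 3: below threshold (-42.8 ≤ -35); passes unchanged; make-up brings it to -35.8 dB.

-35.8 dB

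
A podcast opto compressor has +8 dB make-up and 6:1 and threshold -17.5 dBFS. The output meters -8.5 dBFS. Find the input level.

Before make-up, the level was -8.5 − 8 = -16.5 dBFS.
That's 1 dB above the -17.5 dBFS threshold.
Undo the ratio: input overshoot = 1 × 6 = 6 dB, giving input = -11.5 dBFS.

-11.5 dBFS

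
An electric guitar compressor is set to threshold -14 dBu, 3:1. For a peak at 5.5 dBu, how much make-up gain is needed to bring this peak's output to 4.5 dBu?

Overshoot 19.5 dB → 19.5/3 = 6.5 dB after compression, so the compressed level is -14 + 6.5 = -7.5 dBu.
Make-up = target − compressed = 4.5 − (-7.5) = 12 dB.

12 dB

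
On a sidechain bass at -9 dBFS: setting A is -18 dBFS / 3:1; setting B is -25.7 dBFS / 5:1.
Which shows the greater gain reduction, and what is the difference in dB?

B, by 7.36 dB

A: GR = 9 − 9/3 = 6 dB.
B: GR = 16.7 − 16.7/5 = 13.36 dB.
Difference: 7.36 dB in favour of B.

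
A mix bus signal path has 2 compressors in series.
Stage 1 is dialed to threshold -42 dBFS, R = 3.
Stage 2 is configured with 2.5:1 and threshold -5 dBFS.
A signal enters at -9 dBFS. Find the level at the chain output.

-31 dBFS

Stage 1: -9 dBFS is 33 dB over -42 dBFS; at 3:1 that becomes 11 dB over, giving -31 dBFS.
Stage 2: -31 dBFS is at or below the -5 dBFS threshold — no compression; output -31 dBFS.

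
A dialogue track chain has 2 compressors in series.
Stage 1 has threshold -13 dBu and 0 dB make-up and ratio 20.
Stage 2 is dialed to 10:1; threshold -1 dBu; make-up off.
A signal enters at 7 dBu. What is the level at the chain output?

-12 dBu

Stage 1: overshoot 20 dB → 20/20 = 1 dB → -12 dBu.
Stage 2: -12 dBu is at or below the -1 dBu threshold — no compression; output -12 dBu.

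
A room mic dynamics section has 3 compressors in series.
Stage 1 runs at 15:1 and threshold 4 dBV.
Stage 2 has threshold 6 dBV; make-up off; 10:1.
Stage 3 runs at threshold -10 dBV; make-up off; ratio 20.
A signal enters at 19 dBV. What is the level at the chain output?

Stage 1: 19 dBV is 15 dB over 4 dBV; at 15:1 that becomes 1 dB over, giving 5 dBV.
Stage 2: below threshold (5 ≤ 6); passes unchanged; output 5 dBV.
Stage 3: 5 dBV is 15 dB over -10 dBV; at 20:1 that becomes 0.75 dB over, giving -9.25 dBV.

-9.25 dBV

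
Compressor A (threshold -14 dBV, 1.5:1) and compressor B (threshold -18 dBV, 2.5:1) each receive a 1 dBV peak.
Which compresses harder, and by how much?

B, by 6.4 dB

A: 15 dB over, compressed to 10 dB over, so 5 dB of GR.
B: 19 dB over, compressed to 7.6 dB over, so 11.4 dB of GR.
B applies 6.4 dB more gain reduction.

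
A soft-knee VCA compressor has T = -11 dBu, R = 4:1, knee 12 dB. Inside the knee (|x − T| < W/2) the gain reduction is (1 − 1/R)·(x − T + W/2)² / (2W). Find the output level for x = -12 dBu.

x − T + W/2 = -12 − (-11) + 6 = 5.
GR = (1 − 1/4) × 5² / 24 = 0.75 × 25 / 24 = 0.78125 dB.
Output = -12 − 0.78125 = -12.78125 dBu.

-12.78125 dBu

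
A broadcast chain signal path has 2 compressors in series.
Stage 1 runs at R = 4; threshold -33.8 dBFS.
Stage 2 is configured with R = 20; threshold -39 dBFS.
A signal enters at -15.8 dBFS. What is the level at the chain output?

Stage 1: overshoot 18 dB → 18/4 = 4.5 dB → -29.3 dBFS.
Stage 2: 9.7 dB above -39 dBFS, reduced 20:1 to 0.485 dB above → -38.515 dBFS.

-38.515 dBFS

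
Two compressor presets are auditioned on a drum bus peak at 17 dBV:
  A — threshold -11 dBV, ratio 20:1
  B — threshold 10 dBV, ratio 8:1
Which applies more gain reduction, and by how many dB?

A: 28 dB over, compressed to 1.4 dB over, so 26.6 dB of GR.
B: 7 dB over, compressed to 0.875 dB over, so 6.125 dB of GR.
Difference: 20.475 dB in favour of A.

A, by 20.475 dB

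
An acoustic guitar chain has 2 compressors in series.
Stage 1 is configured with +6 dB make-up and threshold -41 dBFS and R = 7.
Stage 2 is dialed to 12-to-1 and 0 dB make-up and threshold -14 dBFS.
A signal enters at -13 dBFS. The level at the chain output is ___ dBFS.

-31 dBFS

Stage 1: -13 dBFS is 28 dB over -41 dBFS; at 7:1 that becomes 4 dB over, giving -37 dBFS; +6 dB make-up → -31 dBFS.
Stage 2: below threshold (-31 ≤ -14); passes unchanged; output -31 dBFS.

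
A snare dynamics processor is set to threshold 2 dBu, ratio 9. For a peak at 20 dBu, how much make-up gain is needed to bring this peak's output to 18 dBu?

14 dB

The peak compresses to 2 + 18/9 = 4 dBu.
To reach 18 dBu requires 18 − 4 = 14 dB of make-up.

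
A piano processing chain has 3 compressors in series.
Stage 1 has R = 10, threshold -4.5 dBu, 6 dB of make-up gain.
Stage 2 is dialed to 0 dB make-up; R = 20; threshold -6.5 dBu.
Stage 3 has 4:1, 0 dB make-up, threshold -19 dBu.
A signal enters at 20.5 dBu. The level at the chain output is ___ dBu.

Stage 1: 20.5 dBu is 25 dB over -4.5 dBu; at 10:1 that becomes 2.5 dB over, giving -2 dBu; +6 dB make-up → 4 dBu.
Stage 2: 10.5 dB above -6.5 dBu, reduced 20:1 to 0.525 dB above → -5.975 dBu.
Stage 3: -5.975 dBu is 13.025 dB over -19 dBu; at 4:1 that becomes 3.25625 dB over, giving -15.74375 dBu.

-15.74375 dBu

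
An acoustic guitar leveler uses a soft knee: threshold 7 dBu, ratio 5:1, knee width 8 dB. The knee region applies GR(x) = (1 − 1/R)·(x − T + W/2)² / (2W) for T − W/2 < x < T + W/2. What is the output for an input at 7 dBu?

x − T + W/2 = 7 − 7 + 4 = 4.
GR = (1 − 1/5) × 4² / 16 = 0.8 × 16 / 16 = 0.8 dB.
Output = 7 − 0.8 = 6.2 dBu.

6.2 dBu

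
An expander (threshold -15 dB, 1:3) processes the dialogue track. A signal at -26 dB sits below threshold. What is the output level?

The input is 11 dB below the -15 dB threshold.
A 1:3 expander multiplies undershoot by 3: 11 × 3 = 33 dB below threshold.
Output = -15 − 33 = -48 dB.

-48 dB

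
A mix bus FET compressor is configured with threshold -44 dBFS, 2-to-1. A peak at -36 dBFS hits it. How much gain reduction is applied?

-36 dBFS exceeds the threshold by 8 dB.
A 2:1 ratio leaves 4 dB of that excess.
GR = overshoot in − overshoot out = 8 − 4 = 4 dB.

4 dB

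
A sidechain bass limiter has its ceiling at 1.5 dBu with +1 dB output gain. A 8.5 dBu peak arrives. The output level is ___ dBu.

At ∞:1, everything above 1.5 dBu is held at the ceiling.
Output gain then adds 1 dB: 1.5 + 1 = 2.5 dBu.

2.5 dBu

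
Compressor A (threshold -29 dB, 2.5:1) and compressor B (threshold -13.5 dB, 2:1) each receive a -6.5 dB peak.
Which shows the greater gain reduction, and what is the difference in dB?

A, by 10 dB

A: GR = 22.5 − 22.5/2.5 = 13.5 dB.
B: GR = 7 − 7/2 = 3.5 dB.
A reduces 10 dB more.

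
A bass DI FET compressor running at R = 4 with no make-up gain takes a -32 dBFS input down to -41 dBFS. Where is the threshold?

Gain reduction = -32 − (-41) = 9 dB; output overshoot = GR / (R − 1) = 9 / 3 = 3 dB.
Threshold = output − output overshoot = -41 − 3 = -44 dBFS.

-44 dBFS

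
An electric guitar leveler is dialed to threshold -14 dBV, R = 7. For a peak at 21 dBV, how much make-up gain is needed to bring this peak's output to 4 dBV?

Overshoot 35 dB → 35/7 = 5 dB after compression, so the compressed level is -14 + 5 = -9 dBV.
Make-up = target − compressed = 4 − (-9) = 13 dB.

13 dB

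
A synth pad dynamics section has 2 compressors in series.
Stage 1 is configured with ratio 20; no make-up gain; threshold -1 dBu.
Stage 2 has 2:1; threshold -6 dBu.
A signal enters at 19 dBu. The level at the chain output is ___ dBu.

Stage 1: 19 dBu is 20 dB over -1 dBu; at 20:1 that becomes 1 dB over, giving 0 dBu.
Stage 2: 6 dB above -6 dBu, reduced 2:1 to 3 dB above → -3 dBu.

-3 dBu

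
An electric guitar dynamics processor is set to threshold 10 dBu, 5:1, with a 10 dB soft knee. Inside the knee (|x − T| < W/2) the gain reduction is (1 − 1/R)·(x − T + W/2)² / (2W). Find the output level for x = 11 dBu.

x − T + W/2 = 11 − 10 + 5 = 6.
GR = (1 − 1/5) × 6² / 20 = 0.8 × 36 / 20 = 1.44 dB.
Output = 11 − 1.44 = 9.56 dBu.

9.56 dBu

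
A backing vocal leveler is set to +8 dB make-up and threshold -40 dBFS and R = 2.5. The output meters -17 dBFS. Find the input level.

Before make-up, the level was -17 − 8 = -25 dBFS.
That's 15 dB above the -40 dBFS threshold.
Before 2.5:1 compression the overshoot was 15 × 2.5 = 37.5 dB, so input = -40 + 37.5 = -2.5 dBFS.

-2.5 dBFS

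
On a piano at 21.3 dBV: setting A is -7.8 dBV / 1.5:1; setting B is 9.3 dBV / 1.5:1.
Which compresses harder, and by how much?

A: GR = 29.1 − 29.1/1.5 = 9.7 dB.
B: GR = 12 − 12/1.5 = 4 dB.
A reduces 5.7 dB more.

A, by 5.7 dB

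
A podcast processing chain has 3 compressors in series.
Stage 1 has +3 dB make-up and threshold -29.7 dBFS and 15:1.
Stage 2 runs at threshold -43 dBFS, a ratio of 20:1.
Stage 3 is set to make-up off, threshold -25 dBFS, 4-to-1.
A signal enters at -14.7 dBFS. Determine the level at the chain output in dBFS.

-42.135 dBFS

Stage 1: -14.7 dBFS is 15 dB over -29.7 dBFS; at 15:1 that becomes 1 dB over, giving -28.7 dBFS; +3 dB make-up → -25.7 dBFS.
Stage 2: 17.3 dB above -43 dBFS, reduced 20:1 to 0.865 dB above → -42.135 dBFS.
Stage 3: below threshold (-42.135 ≤ -25); passes unchanged; output -42.135 dBFS.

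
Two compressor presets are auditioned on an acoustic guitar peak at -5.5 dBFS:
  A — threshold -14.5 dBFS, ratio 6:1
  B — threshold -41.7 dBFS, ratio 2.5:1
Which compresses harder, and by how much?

A: 9 dB over, compressed to 1.5 dB over, so 7.5 dB of GR.
B: 36.2 dB over, compressed to 14.48 dB over, so 21.72 dB of GR.
B applies 14.22 dB more gain reduction.

B, by 14.22 dB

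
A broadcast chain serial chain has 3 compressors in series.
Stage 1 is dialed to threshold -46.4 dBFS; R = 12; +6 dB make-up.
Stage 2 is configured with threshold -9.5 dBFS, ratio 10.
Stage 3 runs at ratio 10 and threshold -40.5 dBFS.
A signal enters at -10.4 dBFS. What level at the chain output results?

-40.19 dBFS

Stage 1: 36 dB above -46.4 dBFS, reduced 12:1 to 3 dB above → -43.4 dBFS; +6 dB make-up → -37.4 dBFS.
Stage 2: -37.4 dBFS is at or below the -9.5 dBFS threshold — no compression; output -37.4 dBFS.
Stage 3: 3.1 dB above -40.5 dBFS, reduced 10:1 to 0.31 dB above → -40.19 dBFS.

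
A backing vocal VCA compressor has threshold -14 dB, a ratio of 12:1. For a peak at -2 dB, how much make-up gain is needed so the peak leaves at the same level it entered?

11 dB

Overshoot 12 dB → 12/12 = 1 dB after compression, so the compressed level is -14 + 1 = -13 dB.
Make-up = target − compressed = -2 − (-13) = 11 dB.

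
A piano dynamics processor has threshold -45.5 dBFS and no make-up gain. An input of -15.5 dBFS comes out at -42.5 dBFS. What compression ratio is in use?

10:1

Input overshoot = -15.5 − (-45.5) = 30 dB; output overshoot = -42.5 − (-45.5) = 3 dB.
Ratio = 30 / 3 = 10.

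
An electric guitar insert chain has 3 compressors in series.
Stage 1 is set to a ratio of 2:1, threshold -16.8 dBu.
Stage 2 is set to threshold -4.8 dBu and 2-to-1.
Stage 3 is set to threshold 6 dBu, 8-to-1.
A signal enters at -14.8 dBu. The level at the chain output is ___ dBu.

Stage 1: overshoot 2 dB → 2/2 = 1 dB → -15.8 dBu.
Stage 2: below threshold (-15.8 ≤ -4.8); passes unchanged; output -15.8 dBu.
Stage 3: -15.8 dBu ≤ 6 dBu, so stage 3 doesn't engage; output -15.8 dBu.

-15.8 dBu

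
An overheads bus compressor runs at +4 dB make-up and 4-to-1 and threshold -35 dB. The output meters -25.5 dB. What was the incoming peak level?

Stripping the +4 dB make-up gives -29.5 dB at the gain stage.
That's 5.5 dB above the -35 dB threshold.
Before 4:1 compression the overshoot was 5.5 × 4 = 22 dB, so input = -35 + 22 = -13 dB.

-13 dB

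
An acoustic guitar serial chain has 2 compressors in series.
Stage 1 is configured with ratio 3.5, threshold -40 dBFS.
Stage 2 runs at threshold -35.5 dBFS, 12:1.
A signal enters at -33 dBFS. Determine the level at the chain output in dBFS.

-38 dBFS

Stage 1: overshoot 7 dB → 7/3.5 = 2 dB → -38 dBFS.
Stage 2: -38 dBFS ≤ -35.5 dBFS, so stage 2 doesn't engage; output -38 dBFS.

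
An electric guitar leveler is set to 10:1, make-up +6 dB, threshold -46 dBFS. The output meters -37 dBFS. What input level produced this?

Remove make-up: -37 − 6 = -43 dBFS.
Post-compression overshoot = -43 − (-46) = 3 dB.
Before 10:1 compression the overshoot was 3 × 10 = 30 dB, so input = -46 + 30 = -16 dBFS.

-16 dBFS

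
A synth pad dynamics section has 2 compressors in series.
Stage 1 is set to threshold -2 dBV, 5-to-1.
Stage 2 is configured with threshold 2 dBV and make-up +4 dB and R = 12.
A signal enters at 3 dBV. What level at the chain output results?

Stage 1: 3 dBV is 5 dB over -2 dBV; at 5:1 that becomes 1 dB over, giving -1 dBV.
Stage 2: -1 dBV is at or below the 2 dBV threshold — no compression; make-up brings it to 3 dBV.

3 dBV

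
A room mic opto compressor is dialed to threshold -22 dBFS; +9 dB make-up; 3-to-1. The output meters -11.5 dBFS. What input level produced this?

-17.5 dBFS

Stripping the +9 dB make-up gives -20.5 dBFS at the gain stage.
Post-compression overshoot = -20.5 − (-22) = 1.5 dB.
Undo the ratio: input overshoot = 1.5 × 3 = 4.5 dB, giving input = -17.5 dBFS.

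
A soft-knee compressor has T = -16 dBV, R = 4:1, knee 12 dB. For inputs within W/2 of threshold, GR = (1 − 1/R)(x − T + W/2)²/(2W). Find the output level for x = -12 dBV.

-15.125 dBV

x − T + W/2 = -12 − (-16) + 6 = 10.
GR = (1 − 1/4) × 10² / 24 = 0.75 × 100 / 24 = 3.125 dB.
Output = -12 − 3.125 = -15.125 dBV.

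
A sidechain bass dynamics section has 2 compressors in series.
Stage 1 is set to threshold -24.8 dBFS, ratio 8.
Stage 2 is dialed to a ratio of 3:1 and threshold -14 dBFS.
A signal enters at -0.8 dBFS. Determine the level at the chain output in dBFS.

-21.8 dBFS

Stage 1: -0.8 dBFS is 24 dB over -24.8 dBFS; at 8:1 that becomes 3 dB over, giving -21.8 dBFS.
Stage 2: -21.8 dBFS is at or below the -14 dBFS threshold — no compression; output -21.8 dBFS.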